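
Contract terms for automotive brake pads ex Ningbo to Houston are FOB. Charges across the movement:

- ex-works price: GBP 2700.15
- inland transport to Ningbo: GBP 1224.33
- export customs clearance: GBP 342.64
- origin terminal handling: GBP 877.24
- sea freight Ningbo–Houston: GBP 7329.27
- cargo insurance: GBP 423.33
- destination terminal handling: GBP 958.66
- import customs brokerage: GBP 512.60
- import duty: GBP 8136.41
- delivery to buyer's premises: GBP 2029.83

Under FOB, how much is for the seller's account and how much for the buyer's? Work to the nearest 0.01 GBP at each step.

Seller: GBP 5144.36; buyer: GBP 19390.10

FOB: the seller bears costs until goods are on board at the origin port; the buyer bears freight, insurance and all costs thereafter.
Seller's account: goods 2700.15 + inland to port 1224.33 + export clearance 342.64 + origin terminal 877.24 = 5144.36
Buyer's account: freight 7329.27 + insurance 423.33 + destination terminal 958.66 + brokerage 512.60 + duty 8136.41 + delivery 2029.83 = 19390.10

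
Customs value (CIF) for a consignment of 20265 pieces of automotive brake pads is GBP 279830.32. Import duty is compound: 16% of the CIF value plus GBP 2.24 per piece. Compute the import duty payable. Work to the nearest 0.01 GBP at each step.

Ad valorem component: 279830.32 × 16% = 44772.85
Specific component: 20265 × 2.24 = 45393.60
Import duty = 44772.85 + 45393.60 = 90166.45

Import duty: GBP 90166.45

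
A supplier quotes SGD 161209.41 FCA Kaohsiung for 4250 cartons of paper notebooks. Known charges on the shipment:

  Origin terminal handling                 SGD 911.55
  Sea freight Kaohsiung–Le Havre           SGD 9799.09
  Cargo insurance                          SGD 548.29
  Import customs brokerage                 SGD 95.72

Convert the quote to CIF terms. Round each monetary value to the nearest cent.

Not relevant to the conversion: brokerage — on the buyer under both terms; not part of either seller's price.
From FCA to CIF, the seller additionally bears: origin terminal, freight, insurance.
CIF price = 161209.41 + 911.55 + 9799.09 + 548.29 = 172468.34

CIF price: SGD 172468.34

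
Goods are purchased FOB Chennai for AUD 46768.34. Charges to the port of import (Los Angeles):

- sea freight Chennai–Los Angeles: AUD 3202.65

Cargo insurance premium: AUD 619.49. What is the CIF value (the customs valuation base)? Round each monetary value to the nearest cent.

CIF = FOB price + freight + insurance
CIF = 46768.34 + 3202.65 + 619.49 = 50590.48

CIF value: AUD 50590.48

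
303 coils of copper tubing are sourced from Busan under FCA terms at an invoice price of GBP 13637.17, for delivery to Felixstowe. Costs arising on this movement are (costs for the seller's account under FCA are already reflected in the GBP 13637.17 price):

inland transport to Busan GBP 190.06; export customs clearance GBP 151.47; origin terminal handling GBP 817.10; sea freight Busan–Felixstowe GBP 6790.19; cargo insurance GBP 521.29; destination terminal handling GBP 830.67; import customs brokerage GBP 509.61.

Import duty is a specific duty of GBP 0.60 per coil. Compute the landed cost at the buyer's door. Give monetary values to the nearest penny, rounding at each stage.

FCA: the seller delivers export-cleared goods to the carrier; the buyer bears costs from that point.
Already in the invoice (seller's account under FCA): inland to port, export clearance — exclude.
CIF value = FCA price + origin terminal + freight + insurance = 13637.17 + 817.10 + 6790.19 + 521.29 = 21765.75
Import duty = 303 × 0.60 = 181.80
Buyer bears: origin terminal 817.10 + freight 6790.19 + insurance 521.29 + destination terminal 830.67 + brokerage 509.61 + duty 181.80 = 9650.66
Landed cost = invoice 13637.17 + 9650.66 = 23287.83

Total landed cost: GBP 23287.83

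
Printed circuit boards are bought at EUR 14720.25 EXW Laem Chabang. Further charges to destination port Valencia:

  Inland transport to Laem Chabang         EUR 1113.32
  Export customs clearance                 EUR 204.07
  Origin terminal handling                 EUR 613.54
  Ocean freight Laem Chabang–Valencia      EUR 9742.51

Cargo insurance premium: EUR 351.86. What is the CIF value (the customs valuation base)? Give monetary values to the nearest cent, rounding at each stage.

CIF value: EUR 26745.55

CIF = EXW price + pre-shipment costs + freight + insurance
CIF = 14720.25 + 1113.32 + 204.07 + 613.54 + 9742.51 + 351.86 = 26745.55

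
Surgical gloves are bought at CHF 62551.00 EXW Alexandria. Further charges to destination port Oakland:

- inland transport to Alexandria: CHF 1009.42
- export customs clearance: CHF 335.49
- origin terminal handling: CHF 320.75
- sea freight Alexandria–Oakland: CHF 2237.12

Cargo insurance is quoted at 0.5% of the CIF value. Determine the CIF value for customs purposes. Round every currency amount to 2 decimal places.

CIF value: CHF 66787.72

Let C be the CIF value. C = EXW price + pre-shipment costs + freight + 0.5% × C
C − 0.5% × C = 62551.00 + 1009.42 + 335.49 + 320.75 + 2237.12
0.995 × C = 66453.78
C = 66453.78 / 0.995 = 66787.72
Insurance premium = 0.5% × 66787.72 = 333.94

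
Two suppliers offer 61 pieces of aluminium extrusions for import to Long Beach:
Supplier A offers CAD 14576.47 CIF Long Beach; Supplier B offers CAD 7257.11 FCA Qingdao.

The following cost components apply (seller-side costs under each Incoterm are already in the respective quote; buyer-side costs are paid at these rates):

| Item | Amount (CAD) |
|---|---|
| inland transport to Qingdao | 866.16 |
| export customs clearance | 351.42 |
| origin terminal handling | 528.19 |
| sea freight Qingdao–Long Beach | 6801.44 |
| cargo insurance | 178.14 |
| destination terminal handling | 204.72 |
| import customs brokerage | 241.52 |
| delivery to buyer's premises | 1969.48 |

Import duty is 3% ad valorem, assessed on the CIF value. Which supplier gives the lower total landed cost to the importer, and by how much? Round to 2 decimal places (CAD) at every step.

Supplier A is cheaper by CAD 194.07

Supplier A (CIF):
The CIF price already equals the CIF value: 14576.47
Import duty = 14576.47 × 3% = 437.29
Buyer bears (A): 204.72 + 241.52 + 1969.48 = 2415.72
Landed cost (A) = invoice 14576.47 + 2415.72 + duty 437.29 = 17429.48
Supplier B (FCA):
CIF value = FCA price + origin terminal + freight + insurance = 7257.11 + 528.19 + 6801.44 + 178.14 = 14764.88
Import duty = 14764.88 × 3% = 442.95
Buyer bears (B): 528.19 + 6801.44 + 178.14 + 204.72 + 241.52 + 1969.48 = 9923.49
Landed cost (B) = invoice 7257.11 + 9923.49 + duty 442.95 = 17623.55
Difference = |17429.48 − 17623.55| = 194.07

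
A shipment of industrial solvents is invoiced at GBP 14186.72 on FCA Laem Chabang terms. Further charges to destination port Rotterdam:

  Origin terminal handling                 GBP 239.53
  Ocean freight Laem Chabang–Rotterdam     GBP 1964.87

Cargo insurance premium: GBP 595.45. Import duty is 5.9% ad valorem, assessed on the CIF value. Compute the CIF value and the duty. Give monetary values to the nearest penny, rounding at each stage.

CIF value: GBP 16986.57; import duty: GBP 1002.21

CIF = FCA price + pre-shipment costs + freight + insurance
CIF = 14186.72 + 239.53 + 1964.87 + 595.45 = 16986.57
Import duty = 16986.57 × 5.9% = 1002.21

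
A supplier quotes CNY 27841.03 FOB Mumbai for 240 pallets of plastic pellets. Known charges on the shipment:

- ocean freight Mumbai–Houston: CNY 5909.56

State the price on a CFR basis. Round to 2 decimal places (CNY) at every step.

From FOB to CFR, the seller additionally bears: freight.
CFR price = 27841.03 + 5909.56 = 33750.59

CFR price: CNY 33750.59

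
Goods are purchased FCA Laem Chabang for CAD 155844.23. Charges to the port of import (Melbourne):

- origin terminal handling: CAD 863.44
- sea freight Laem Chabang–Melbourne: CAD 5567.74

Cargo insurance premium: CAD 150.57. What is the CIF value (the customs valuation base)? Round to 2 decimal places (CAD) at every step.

CIF = FCA price + pre-shipment costs + freight + insurance
CIF = 155844.23 + 863.44 + 5567.74 + 150.57 = 162425.98

CIF value: CAD 162425.98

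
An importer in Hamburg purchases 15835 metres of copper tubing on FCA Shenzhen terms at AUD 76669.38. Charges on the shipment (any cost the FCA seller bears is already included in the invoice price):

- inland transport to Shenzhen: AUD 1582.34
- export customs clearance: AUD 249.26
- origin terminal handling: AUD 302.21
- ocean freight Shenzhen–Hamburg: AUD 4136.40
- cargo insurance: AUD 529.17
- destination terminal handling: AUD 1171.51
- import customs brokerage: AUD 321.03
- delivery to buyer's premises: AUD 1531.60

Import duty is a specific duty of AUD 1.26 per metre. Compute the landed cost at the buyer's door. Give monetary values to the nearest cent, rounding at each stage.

Total landed cost: AUD 104613.40

FCA: the seller delivers export-cleared goods to the carrier; the buyer bears costs from that point.
Already in the invoice (seller's account under FCA): inland to port, export clearance — exclude.
CIF value = FCA price + origin terminal + freight + insurance = 76669.38 + 302.21 + 4136.40 + 529.17 = 81637.16
Import duty = 15835 × 1.26 = 19952.10
Buyer bears: origin terminal 302.21 + freight 4136.40 + insurance 529.17 + destination terminal 1171.51 + brokerage 321.03 + delivery 1531.60 + duty 19952.10 = 27944.02
Landed cost = invoice 76669.38 + 27944.02 = 104613.40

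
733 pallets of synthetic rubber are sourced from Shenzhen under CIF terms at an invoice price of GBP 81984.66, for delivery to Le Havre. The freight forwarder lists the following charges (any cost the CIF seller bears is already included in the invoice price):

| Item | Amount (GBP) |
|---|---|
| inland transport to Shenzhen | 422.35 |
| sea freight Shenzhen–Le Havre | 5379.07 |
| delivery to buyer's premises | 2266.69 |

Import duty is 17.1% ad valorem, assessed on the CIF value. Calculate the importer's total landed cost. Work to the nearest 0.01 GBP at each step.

CIF: the seller pays costs through ocean freight and marine insurance to the destination port.
Already in the invoice (seller's account under CIF): inland to port, freight — exclude.
The CIF price already equals the CIF value: 81984.66
Import duty = 81984.66 × 17.1% = 14019.38
Buyer bears: delivery 2266.69 + duty 14019.38 = 16286.07
Landed cost = invoice 81984.66 + 16286.07 = 98270.73

Total landed cost: GBP 98270.73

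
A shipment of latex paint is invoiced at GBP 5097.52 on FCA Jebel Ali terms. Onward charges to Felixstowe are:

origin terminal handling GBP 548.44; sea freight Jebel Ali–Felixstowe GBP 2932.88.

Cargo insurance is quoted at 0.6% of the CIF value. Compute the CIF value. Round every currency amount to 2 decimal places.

CIF value: GBP 8630.62

Let C be the CIF value. C = FCA price + pre-shipment costs + freight + 0.6% × C
C − 0.6% × C = 5097.52 + 548.44 + 2932.88
0.994 × C = 8578.84
C = 8578.84 / 0.994 = 8630.62
Insurance premium = 0.6% × 8630.62 = 51.78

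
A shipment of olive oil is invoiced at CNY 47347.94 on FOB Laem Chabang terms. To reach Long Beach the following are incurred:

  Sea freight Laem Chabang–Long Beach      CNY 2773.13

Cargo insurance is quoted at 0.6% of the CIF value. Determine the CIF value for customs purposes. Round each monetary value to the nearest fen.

Let C be the CIF value. C = FOB price + freight + 0.6% × C
C − 0.6% × C = 47347.94 + 2773.13
0.994 × C = 50121.07
C = 50121.07 / 0.994 = 50423.61
Insurance premium = 0.6% × 50423.61 = 302.54

CIF value: CNY 50423.61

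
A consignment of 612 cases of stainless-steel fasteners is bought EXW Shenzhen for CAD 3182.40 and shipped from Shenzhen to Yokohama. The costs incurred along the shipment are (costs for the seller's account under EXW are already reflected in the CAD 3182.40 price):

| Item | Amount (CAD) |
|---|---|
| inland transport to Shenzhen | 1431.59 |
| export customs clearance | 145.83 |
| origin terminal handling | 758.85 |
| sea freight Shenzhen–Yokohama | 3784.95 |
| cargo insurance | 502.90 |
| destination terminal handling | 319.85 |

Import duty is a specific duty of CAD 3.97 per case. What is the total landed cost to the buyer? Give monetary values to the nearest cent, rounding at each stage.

EXW: the seller makes goods available at their premises; the buyer bears all onward costs.
CIF value = EXW price + inland to port + export clearance + origin terminal + freight + insurance = 3182.40 + 1431.59 + 145.83 + 758.85 + 3784.95 + 502.90 = 9806.52
Import duty = 612 × 3.97 = 2429.64
Buyer bears: inland to port 1431.59 + export clearance 145.83 + origin terminal 758.85 + freight 3784.95 + insurance 502.90 + destination terminal 319.85 + duty 2429.64 = 9373.61
Landed cost = invoice 3182.40 + 9373.61 = 12556.01

Total landed cost: CAD 12556.01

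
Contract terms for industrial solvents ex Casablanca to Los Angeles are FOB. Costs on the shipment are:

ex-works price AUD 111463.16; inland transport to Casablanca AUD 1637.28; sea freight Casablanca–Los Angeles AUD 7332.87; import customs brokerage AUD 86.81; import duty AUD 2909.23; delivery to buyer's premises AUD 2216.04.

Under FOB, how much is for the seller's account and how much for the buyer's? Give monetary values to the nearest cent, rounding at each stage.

Seller: AUD 113100.44; buyer: AUD 12544.95

FOB: the seller bears costs until goods are on board at the origin port; the buyer bears freight, insurance and all costs thereafter.
Seller's account: goods 111463.16 + inland to port 1637.28 = 113100.44
Buyer's account: freight 7332.87 + brokerage 86.81 + duty 2909.23 + delivery 2216.04 = 12544.95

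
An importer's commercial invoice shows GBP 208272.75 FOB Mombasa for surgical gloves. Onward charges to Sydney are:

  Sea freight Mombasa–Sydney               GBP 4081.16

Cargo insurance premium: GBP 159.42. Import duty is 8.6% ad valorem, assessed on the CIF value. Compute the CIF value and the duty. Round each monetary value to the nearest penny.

CIF value: GBP 212513.33; import duty: GBP 18276.15

CIF = FOB price + freight + insurance
CIF = 208272.75 + 4081.16 + 159.42 = 212513.33
Import duty = 212513.33 × 8.6% = 18276.15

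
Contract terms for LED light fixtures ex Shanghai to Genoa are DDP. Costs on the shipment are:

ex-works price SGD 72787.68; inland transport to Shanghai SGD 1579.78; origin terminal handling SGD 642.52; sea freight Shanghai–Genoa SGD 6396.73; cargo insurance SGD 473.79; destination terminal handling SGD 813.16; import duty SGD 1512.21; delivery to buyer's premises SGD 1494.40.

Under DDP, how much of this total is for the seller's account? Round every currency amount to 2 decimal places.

Seller's account: SGD 85700.27

DDP: the seller bears all costs including import duty.
Seller's account: goods 72787.68 + inland to port 1579.78 + origin terminal 642.52 + freight 6396.73 + insurance 473.79 + destination terminal 813.16 + duty 1512.21 + delivery 1494.40 = 85700.27
Buyer's account: 0.00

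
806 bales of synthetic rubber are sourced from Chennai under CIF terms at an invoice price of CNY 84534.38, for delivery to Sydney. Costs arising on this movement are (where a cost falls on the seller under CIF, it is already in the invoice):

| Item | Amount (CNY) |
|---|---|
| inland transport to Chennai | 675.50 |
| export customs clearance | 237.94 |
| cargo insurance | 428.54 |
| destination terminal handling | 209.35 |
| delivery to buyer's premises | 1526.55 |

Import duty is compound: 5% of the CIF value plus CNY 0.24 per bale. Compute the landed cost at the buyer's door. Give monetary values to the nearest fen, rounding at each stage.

CIF: the seller pays costs through ocean freight and marine insurance to the destination port.
Already in the invoice (seller's account under CIF): inland to port, export clearance, insurance — exclude.
The CIF price already equals the CIF value: 84534.38
Ad valorem component: 84534.38 × 5% = 4226.72
Specific component: 806 × 0.24 = 193.44
Import duty = 4226.72 + 193.44 = 4420.16
Buyer bears: destination terminal 209.35 + delivery 1526.55 + duty 4420.16 = 6156.06
Landed cost = invoice 84534.38 + 6156.06 = 90690.44

Total landed cost: CNY 90690.44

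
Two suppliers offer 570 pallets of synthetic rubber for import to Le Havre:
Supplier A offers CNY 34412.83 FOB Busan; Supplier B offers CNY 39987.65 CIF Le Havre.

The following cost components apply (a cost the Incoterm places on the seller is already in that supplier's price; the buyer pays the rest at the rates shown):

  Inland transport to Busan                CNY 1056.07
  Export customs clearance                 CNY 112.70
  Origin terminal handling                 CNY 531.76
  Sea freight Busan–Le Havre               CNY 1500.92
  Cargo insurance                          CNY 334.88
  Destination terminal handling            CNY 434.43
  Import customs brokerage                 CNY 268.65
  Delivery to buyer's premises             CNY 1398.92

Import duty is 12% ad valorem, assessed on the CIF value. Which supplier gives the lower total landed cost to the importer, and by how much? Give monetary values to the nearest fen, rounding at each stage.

Supplier A is cheaper by CNY 4187.70

Supplier A (FOB):
CIF value = FOB price + freight + insurance = 34412.83 + 1500.92 + 334.88 = 36248.63
Import duty = 36248.63 × 12% = 4349.84
Buyer bears (A): 1500.92 + 334.88 + 434.43 + 268.65 + 1398.92 = 3937.80
Landed cost (A) = invoice 34412.83 + 3937.80 + duty 4349.84 = 42700.47
Supplier B (CIF):
The CIF price already equals the CIF value: 39987.65
Import duty = 39987.65 × 12% = 4798.52
Buyer bears (B): 434.43 + 268.65 + 1398.92 = 2102.00
Landed cost (B) = invoice 39987.65 + 2102.00 + duty 4798.52 = 46888.17
Difference = |42700.47 − 46888.17| = 4187.70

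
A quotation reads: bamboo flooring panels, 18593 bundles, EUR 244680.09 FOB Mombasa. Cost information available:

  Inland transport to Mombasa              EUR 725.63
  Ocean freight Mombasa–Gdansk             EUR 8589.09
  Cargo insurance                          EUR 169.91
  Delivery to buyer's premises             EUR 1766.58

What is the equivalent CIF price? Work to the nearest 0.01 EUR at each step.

CIF price: EUR 253439.09

Not relevant to the conversion: inland to port — on the seller under both FOB and CIF; already in the FOB price and stays in the CIF price. delivery — on the buyer under both terms; not part of either seller's price.
From FOB to CIF, the seller additionally bears: freight, insurance.
CIF price = 244680.09 + 8589.09 + 169.91 = 253439.09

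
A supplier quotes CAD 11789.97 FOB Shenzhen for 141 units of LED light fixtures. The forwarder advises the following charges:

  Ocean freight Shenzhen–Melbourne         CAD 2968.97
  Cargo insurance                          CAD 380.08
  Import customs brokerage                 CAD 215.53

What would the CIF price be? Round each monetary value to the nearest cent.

CIF price: CAD 15139.02

Not relevant to the conversion: brokerage — on the buyer under both terms; not part of either seller's price.
From FOB to CIF, the seller additionally bears: freight, insurance.
CIF price = 11789.97 + 2968.97 + 380.08 = 15139.02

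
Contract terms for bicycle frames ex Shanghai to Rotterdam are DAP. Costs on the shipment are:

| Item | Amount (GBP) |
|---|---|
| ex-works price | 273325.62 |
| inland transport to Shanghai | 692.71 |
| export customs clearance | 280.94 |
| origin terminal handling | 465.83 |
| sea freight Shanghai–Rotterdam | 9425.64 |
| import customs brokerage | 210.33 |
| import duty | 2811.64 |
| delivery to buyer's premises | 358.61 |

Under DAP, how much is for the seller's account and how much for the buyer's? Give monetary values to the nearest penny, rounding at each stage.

Seller: GBP 284549.35; buyer: GBP 3021.97

DAP: the seller bears all costs to the named destination except import duty and clearance.
Seller's account: goods 273325.62 + inland to port 692.71 + export clearance 280.94 + origin terminal 465.83 + freight 9425.64 + delivery 358.61 = 284549.35
Buyer's account: brokerage 210.33 + duty 2811.64 = 3021.97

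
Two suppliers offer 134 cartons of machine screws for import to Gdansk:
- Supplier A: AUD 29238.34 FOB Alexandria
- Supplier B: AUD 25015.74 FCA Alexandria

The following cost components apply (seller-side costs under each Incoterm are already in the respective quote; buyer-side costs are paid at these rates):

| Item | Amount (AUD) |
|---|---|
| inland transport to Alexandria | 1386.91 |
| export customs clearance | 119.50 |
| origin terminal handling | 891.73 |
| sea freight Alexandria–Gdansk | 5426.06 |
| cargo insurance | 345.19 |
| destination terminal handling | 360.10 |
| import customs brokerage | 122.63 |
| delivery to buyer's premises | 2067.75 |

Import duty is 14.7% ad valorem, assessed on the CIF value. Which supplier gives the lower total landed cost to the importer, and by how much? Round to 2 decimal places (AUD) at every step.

Supplier B is cheaper by AUD 3820.51

Supplier A (FOB):
CIF value = FOB price + freight + insurance = 29238.34 + 5426.06 + 345.19 = 35009.59
Import duty = 35009.59 × 14.7% = 5146.41
Buyer bears (A): 5426.06 + 345.19 + 360.10 + 122.63 + 2067.75 = 8321.73
Landed cost (A) = invoice 29238.34 + 8321.73 + duty 5146.41 = 42706.48
Supplier B (FCA):
CIF value = FCA price + origin terminal + freight + insurance = 25015.74 + 891.73 + 5426.06 + 345.19 = 31678.72
Import duty = 31678.72 × 14.7% = 4656.77
Buyer bears (B): 891.73 + 5426.06 + 345.19 + 360.10 + 122.63 + 2067.75 = 9213.46
Landed cost (B) = invoice 25015.74 + 9213.46 + duty 4656.77 = 38885.97
Difference = |42706.48 − 38885.97| = 3820.51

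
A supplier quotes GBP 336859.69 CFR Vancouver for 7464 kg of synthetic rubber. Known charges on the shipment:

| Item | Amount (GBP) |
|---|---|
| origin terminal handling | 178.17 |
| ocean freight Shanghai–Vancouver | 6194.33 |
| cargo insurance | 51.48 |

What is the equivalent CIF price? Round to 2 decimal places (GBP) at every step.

Not relevant to the conversion: freight, origin terminal — on the seller under both CFR and CIF; already in the CFR price and stays in the CIF price.
From CFR to CIF, the seller additionally bears: insurance.
CIF price = 336859.69 + 51.48 = 336911.17

CIF price: GBP 336911.17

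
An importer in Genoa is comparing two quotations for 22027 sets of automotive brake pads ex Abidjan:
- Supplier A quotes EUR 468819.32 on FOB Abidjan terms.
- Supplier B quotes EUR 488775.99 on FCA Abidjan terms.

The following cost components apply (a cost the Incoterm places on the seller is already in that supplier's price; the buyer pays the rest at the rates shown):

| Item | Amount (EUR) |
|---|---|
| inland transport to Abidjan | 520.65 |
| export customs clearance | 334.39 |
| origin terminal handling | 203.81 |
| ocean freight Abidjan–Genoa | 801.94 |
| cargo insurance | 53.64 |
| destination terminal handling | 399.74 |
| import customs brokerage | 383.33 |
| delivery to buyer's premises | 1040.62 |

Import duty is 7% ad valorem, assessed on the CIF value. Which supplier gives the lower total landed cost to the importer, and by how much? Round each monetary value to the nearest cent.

Supplier A (FOB):
CIF value = FOB price + freight + insurance = 468819.32 + 801.94 + 53.64 = 469674.90
Import duty = 469674.90 × 7% = 32877.24
Buyer bears (A): 801.94 + 53.64 + 399.74 + 383.33 + 1040.62 = 2679.27
Landed cost (A) = invoice 468819.32 + 2679.27 + duty 32877.24 = 504375.83
Supplier B (FCA):
CIF value = FCA price + origin terminal + freight + insurance = 488775.99 + 203.81 + 801.94 + 53.64 = 489835.38
Import duty = 489835.38 × 7% = 34288.48
Buyer bears (B): 203.81 + 801.94 + 53.64 + 399.74 + 383.33 + 1040.62 = 2883.08
Landed cost (B) = invoice 488775.99 + 2883.08 + duty 34288.48 = 525947.55
Difference = |504375.83 − 525947.55| = 21571.72

Supplier A is cheaper by EUR 21571.72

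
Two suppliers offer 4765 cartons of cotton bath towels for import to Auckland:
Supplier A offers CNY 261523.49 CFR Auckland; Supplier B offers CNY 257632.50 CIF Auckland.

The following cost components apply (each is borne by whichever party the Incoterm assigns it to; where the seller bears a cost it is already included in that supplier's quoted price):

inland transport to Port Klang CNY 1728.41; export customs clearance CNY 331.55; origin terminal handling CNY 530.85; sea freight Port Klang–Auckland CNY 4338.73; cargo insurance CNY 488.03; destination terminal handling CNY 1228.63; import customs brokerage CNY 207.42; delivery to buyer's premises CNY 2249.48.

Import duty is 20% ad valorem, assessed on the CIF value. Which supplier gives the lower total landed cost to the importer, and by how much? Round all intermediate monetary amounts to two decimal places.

Supplier B is cheaper by CNY 5254.82

Supplier A (CFR):
CIF value = CFR price + insurance = 261523.49 + 488.03 = 262011.52
Import duty = 262011.52 × 20% = 52402.30
Buyer bears (A): 488.03 + 1228.63 + 207.42 + 2249.48 = 4173.56
Landed cost (A) = invoice 261523.49 + 4173.56 + duty 52402.30 = 318099.35
Supplier B (CIF):
The CIF price already equals the CIF value: 257632.50
Import duty = 257632.50 × 20% = 51526.50
Buyer bears (B): 1228.63 + 207.42 + 2249.48 = 3685.53
Landed cost (B) = invoice 257632.50 + 3685.53 + duty 51526.50 = 312844.53
Difference = |318099.35 − 312844.53| = 5254.82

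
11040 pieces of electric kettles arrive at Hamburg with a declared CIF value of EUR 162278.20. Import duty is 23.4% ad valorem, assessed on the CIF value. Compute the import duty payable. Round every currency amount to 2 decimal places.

Import duty = 162278.20 × 23.4% = 37973.10

Import duty: EUR 37973.10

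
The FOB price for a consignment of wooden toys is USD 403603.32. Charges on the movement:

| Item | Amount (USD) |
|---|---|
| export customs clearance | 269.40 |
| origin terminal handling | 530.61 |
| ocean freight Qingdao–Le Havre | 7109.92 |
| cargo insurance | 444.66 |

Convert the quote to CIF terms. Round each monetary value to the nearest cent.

CIF price: USD 411157.90

Not relevant to the conversion: export clearance, origin terminal — on the seller under both FOB and CIF; already in the FOB price and stays in the CIF price.
From FOB to CIF, the seller additionally bears: freight, insurance.
CIF price = 403603.32 + 7109.92 + 444.66 = 411157.90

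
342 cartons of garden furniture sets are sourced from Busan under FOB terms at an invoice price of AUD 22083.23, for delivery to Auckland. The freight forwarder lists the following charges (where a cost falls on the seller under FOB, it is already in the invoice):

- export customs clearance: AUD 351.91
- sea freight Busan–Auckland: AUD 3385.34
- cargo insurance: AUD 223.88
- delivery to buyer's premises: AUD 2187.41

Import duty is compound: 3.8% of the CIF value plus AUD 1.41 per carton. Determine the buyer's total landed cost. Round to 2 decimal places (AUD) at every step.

Total landed cost: AUD 29338.39

FOB: the seller bears costs until goods are on board at the origin port; the buyer bears freight, insurance and all costs thereafter.
Already in the invoice (seller's account under FOB): export clearance — exclude.
CIF value = FOB price + freight + insurance = 22083.23 + 3385.34 + 223.88 = 25692.45
Ad valorem component: 25692.45 × 3.8% = 976.31
Specific component: 342 × 1.41 = 482.22
Import duty = 976.31 + 482.22 = 1458.53
Buyer bears: freight 3385.34 + insurance 223.88 + delivery 2187.41 + duty 1458.53 = 7255.16
Landed cost = invoice 22083.23 + 7255.16 = 29338.39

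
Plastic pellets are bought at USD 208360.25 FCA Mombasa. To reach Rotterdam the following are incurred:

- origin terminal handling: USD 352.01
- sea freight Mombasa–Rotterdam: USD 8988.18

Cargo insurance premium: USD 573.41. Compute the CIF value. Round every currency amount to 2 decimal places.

CIF = FCA price + pre-shipment costs + freight + insurance
CIF = 208360.25 + 352.01 + 8988.18 + 573.41 = 218273.85

CIF value: USD 218273.85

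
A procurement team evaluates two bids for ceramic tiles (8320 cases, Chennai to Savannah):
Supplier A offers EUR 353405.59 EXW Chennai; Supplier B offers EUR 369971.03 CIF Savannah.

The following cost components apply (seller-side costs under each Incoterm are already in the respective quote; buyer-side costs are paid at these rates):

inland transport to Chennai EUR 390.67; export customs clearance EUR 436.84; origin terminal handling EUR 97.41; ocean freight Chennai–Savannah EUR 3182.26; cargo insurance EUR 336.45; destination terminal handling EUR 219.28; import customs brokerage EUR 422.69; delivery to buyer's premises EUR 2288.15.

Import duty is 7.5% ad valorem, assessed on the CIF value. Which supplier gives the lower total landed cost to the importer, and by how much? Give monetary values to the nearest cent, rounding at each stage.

Supplier A (EXW):
CIF value = EXW price + inland to port + export clearance + origin terminal + freight + insurance = 353405.59 + 390.67 + 436.84 + 97.41 + 3182.26 + 336.45 = 357849.22
Import duty = 357849.22 × 7.5% = 26838.69
Buyer bears (A): 390.67 + 436.84 + 97.41 + 3182.26 + 336.45 + 219.28 + 422.69 + 2288.15 = 7373.75
Landed cost (A) = invoice 353405.59 + 7373.75 + duty 26838.69 = 387618.03
Supplier B (CIF):
The CIF price already equals the CIF value: 369971.03
Import duty = 369971.03 × 7.5% = 27747.83
Buyer bears (B): 219.28 + 422.69 + 2288.15 = 2930.12
Landed cost (B) = invoice 369971.03 + 2930.12 + duty 27747.83 = 400648.98
Difference = |387618.03 − 400648.98| = 13030.95

Supplier A is cheaper by EUR 13030.95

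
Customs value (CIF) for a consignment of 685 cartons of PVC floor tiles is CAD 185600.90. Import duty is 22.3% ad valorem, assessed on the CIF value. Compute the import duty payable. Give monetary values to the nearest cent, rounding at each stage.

Import duty: CAD 41389.00

Import duty = 185600.90 × 22.3% = 41389.00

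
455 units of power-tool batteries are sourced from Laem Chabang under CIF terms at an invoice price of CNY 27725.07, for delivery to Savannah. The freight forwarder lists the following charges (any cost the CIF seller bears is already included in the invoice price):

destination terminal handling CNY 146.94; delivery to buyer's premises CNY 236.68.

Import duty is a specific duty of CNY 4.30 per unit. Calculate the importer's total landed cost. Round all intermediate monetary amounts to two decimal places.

CIF: the seller pays costs through ocean freight and marine insurance to the destination port.
The CIF price already equals the CIF value: 27725.07
Import duty = 455 × 4.30 = 1956.50
Buyer bears: destination terminal 146.94 + delivery 236.68 + duty 1956.50 = 2340.12
Landed cost = invoice 27725.07 + 2340.12 = 30065.19

Total landed cost: CNY 30065.19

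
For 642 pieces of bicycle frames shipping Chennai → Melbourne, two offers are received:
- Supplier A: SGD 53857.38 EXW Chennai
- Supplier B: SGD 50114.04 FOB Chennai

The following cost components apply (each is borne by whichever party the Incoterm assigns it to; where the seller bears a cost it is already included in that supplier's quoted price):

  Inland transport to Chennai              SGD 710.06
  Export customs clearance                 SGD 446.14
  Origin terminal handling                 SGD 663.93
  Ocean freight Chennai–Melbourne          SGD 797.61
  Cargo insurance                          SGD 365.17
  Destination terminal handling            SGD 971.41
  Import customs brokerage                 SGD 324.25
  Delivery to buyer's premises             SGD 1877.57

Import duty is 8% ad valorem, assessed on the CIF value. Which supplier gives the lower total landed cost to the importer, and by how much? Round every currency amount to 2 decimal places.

Supplier B is cheaper by SGD 6008.54

Supplier A (EXW):
CIF value = EXW price + inland to port + export clearance + origin terminal + freight + insurance = 53857.38 + 710.06 + 446.14 + 663.93 + 797.61 + 365.17 = 56840.29
Import duty = 56840.29 × 8% = 4547.22
Buyer bears (A): 710.06 + 446.14 + 663.93 + 797.61 + 365.17 + 971.41 + 324.25 + 1877.57 = 6156.14
Landed cost (A) = invoice 53857.38 + 6156.14 + duty 4547.22 = 64560.74
Supplier B (FOB):
CIF value = FOB price + freight + insurance = 50114.04 + 797.61 + 365.17 = 51276.82
Import duty = 51276.82 × 8% = 4102.15
Buyer bears (B): 797.61 + 365.17 + 971.41 + 324.25 + 1877.57 = 4336.01
Landed cost (B) = invoice 50114.04 + 4336.01 + duty 4102.15 = 58552.20
Difference = |64560.74 − 58552.20| = 6008.54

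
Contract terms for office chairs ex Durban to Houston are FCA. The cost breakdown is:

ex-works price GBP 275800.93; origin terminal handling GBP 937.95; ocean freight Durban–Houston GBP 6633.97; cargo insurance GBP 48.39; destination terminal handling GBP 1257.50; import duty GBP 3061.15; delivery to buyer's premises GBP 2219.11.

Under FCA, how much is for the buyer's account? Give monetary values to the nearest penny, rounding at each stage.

FCA: the seller delivers export-cleared goods to the carrier; the buyer bears costs from that point.
Seller's account: goods 275800.93 = 275800.93
Buyer's account: origin terminal 937.95 + freight 6633.97 + insurance 48.39 + destination terminal 1257.50 + duty 3061.15 + delivery 2219.11 = 14158.07

Buyer's account: GBP 14158.07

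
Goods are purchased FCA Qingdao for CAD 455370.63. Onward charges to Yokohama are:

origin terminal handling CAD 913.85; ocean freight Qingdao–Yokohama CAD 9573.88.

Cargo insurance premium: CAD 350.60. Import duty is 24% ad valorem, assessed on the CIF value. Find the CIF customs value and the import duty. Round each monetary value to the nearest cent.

CIF value: CAD 466208.96; import duty: CAD 111890.15

CIF = FCA price + pre-shipment costs + freight + insurance
CIF = 455370.63 + 913.85 + 9573.88 + 350.60 = 466208.96
Import duty = 466208.96 × 24% = 111890.15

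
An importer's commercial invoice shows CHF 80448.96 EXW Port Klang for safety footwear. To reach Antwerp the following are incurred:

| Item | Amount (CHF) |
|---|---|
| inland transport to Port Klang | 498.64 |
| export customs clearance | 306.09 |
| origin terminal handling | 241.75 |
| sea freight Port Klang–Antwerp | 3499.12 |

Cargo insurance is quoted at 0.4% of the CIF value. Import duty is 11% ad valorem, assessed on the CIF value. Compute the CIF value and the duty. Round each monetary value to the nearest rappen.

Let C be the CIF value. C = EXW price + pre-shipment costs + freight + 0.4% × C
C − 0.4% × C = 80448.96 + 498.64 + 306.09 + 241.75 + 3499.12
0.996 × C = 84994.56
C = 84994.56 / 0.996 = 85335.90
Insurance premium = 0.4% × 85335.90 = 341.34
Import duty = 85335.90 × 11% = 9386.95

CIF value: CHF 85335.90; import duty: CHF 9386.95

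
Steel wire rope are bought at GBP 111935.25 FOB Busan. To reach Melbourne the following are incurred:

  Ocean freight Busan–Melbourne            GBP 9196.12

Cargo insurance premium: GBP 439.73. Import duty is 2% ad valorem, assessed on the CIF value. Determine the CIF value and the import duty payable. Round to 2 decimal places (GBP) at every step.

CIF value: GBP 121571.10; import duty: GBP 2431.42

CIF = FOB price + freight + insurance
CIF = 111935.25 + 9196.12 + 439.73 = 121571.10
Import duty = 121571.10 × 2% = 2431.42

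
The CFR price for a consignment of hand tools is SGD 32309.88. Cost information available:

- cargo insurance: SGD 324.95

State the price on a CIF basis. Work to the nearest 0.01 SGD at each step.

From CFR to CIF, the seller additionally bears: insurance.
CIF price = 32309.88 + 324.95 = 32634.83

CIF price: SGD 32634.83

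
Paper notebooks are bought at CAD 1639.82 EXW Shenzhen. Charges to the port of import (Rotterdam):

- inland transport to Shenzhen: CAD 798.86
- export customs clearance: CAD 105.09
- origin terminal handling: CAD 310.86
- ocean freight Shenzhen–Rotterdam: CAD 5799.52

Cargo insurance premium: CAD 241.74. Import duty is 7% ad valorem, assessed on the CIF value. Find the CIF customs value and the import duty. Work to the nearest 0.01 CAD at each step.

CIF = EXW price + pre-shipment costs + freight + insurance
CIF = 1639.82 + 798.86 + 105.09 + 310.86 + 5799.52 + 241.74 = 8895.89
Import duty = 8895.89 × 7% = 622.71

CIF value: CAD 8895.89; import duty: CAD 622.71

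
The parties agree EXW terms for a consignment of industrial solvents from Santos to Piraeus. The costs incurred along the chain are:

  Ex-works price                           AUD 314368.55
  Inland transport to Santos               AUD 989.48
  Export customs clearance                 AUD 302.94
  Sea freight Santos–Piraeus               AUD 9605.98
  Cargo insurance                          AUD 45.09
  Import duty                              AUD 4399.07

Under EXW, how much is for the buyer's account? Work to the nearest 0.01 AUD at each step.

Buyer's account: AUD 15342.56

EXW: the seller makes goods available at their premises; the buyer bears all onward costs.
Seller's account: goods 314368.55 = 314368.55
Buyer's account: inland to port 989.48 + export clearance 302.94 + freight 9605.98 + insurance 45.09 + duty 4399.07 = 15342.56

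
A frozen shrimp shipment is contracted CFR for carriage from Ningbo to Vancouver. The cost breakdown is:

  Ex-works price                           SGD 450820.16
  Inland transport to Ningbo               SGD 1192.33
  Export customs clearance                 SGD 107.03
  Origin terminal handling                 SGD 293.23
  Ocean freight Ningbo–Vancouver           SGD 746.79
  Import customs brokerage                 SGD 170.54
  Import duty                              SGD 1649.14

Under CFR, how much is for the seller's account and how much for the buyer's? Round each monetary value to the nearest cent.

CFR: the seller pays costs through ocean freight to the destination port, but not insurance.
Seller's account: goods 450820.16 + inland to port 1192.33 + export clearance 107.03 + origin terminal 293.23 + freight 746.79 = 453159.54
Buyer's account: brokerage 170.54 + duty 1649.14 = 1819.68

Seller: SGD 453159.54; buyer: SGD 1819.68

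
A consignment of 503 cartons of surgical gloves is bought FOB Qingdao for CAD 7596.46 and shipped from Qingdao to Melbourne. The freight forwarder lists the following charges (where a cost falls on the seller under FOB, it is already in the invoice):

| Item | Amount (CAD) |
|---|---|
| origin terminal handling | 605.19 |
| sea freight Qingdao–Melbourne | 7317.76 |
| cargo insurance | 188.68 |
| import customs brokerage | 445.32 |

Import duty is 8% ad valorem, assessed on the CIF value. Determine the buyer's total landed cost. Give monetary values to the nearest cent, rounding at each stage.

FOB: the seller bears costs until goods are on board at the origin port; the buyer bears freight, insurance and all costs thereafter.
Already in the invoice (seller's account under FOB): origin terminal — exclude.
CIF value = FOB price + freight + insurance = 7596.46 + 7317.76 + 188.68 = 15102.90
Import duty = 15102.90 × 8% = 1208.23
Buyer bears: freight 7317.76 + insurance 188.68 + brokerage 445.32 + duty 1208.23 = 9159.99
Landed cost = invoice 7596.46 + 9159.99 = 16756.45

Total landed cost: CAD 16756.45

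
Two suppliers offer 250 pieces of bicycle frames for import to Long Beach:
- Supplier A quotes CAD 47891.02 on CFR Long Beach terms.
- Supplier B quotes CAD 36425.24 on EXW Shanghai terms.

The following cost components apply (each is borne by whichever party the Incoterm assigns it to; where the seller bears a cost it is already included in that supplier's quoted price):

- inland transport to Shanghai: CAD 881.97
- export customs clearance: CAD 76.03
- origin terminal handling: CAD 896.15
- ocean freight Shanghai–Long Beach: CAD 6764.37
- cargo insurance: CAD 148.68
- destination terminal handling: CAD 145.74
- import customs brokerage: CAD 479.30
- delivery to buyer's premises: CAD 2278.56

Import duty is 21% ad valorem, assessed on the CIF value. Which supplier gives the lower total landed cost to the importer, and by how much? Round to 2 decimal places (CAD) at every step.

Supplier A (CFR):
CIF value = CFR price + insurance = 47891.02 + 148.68 = 48039.70
Import duty = 48039.70 × 21% = 10088.34
Buyer bears (A): 148.68 + 145.74 + 479.30 + 2278.56 = 3052.28
Landed cost (A) = invoice 47891.02 + 3052.28 + duty 10088.34 = 61031.64
Supplier B (EXW):
CIF value = EXW price + inland to port + export clearance + origin terminal + freight + insurance = 36425.24 + 881.97 + 76.03 + 896.15 + 6764.37 + 148.68 = 45192.44
Import duty = 45192.44 × 21% = 9490.41
Buyer bears (B): 881.97 + 76.03 + 896.15 + 6764.37 + 148.68 + 145.74 + 479.30 + 2278.56 = 11670.80
Landed cost (B) = invoice 36425.24 + 11670.80 + duty 9490.41 = 57586.45
Difference = |61031.64 − 57586.45| = 3445.19

Supplier B is cheaper by CAD 3445.19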